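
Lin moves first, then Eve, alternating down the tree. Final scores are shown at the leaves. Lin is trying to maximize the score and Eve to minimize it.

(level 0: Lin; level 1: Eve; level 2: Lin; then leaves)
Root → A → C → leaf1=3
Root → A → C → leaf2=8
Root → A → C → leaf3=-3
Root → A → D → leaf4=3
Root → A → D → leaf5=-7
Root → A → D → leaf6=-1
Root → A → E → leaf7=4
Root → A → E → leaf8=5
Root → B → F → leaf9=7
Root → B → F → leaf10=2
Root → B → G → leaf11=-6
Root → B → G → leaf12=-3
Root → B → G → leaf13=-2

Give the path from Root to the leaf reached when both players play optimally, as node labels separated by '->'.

C (Lin): max(3, 8, -3) = 8
D (Lin): max(3, -7, -1) = 3
E (Lin): max(4, 5) = 5
A (Eve): min(8, 3, 5) = 3
F (Lin): max(7, 2) = 7
G (Lin): max(-6, -3, -2) = -2
B (Eve): min(7, -2) = -2
Root (Lin): max(3, -2) = 3
At Root, Lin picks A (highest: 3).
At A, Eve picks D (lowest: 3).
At D, Lin picks leaf4 (highest: 3).
Terminal value 3.

Root -> A -> D -> leaf4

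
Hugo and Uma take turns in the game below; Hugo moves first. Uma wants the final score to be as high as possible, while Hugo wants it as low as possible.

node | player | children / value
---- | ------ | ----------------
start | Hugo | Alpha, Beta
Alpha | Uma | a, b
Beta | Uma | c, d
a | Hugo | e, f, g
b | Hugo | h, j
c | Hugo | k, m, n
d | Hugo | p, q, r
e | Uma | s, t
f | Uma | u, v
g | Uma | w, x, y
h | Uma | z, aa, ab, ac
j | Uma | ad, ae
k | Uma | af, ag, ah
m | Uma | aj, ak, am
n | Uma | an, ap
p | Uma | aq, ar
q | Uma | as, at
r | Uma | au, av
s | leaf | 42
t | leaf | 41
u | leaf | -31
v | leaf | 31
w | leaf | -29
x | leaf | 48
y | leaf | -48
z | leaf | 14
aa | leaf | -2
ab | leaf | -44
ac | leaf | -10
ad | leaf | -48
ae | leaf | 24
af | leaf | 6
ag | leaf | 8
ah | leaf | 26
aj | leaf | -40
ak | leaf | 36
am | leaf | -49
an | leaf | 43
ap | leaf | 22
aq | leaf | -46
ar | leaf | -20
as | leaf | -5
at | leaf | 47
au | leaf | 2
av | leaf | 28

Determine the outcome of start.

e (Uma): max(42, 41) = 42
f (Uma): max(-31, 31) = 31
g (Uma): max(-29, 48, -48) = 48
a (Hugo): min(42, 31, 48) = 31
h (Uma): max(14, -2, -44, -10) = 14
j (Uma): max(-48, 24) = 24
b (Hugo): min(14, 24) = 14
Alpha (Uma): max(31, 14) = 31
k (Uma): max(6, 8, 26) = 26
m (Uma): max(-40, 36, -49) = 36
n (Uma): max(43, 22) = 43
c (Hugo): min(26, 36, 43) = 26
p (Uma): max(-46, -20) = -20
q (Uma): max(-5, 47) = 47
r (Uma): max(2, 28) = 28
d (Hugo): min(-20, 47, 28) = -20
Beta (Uma): max(26, -20) = 26
start (Hugo): min(31, 26) = 26

26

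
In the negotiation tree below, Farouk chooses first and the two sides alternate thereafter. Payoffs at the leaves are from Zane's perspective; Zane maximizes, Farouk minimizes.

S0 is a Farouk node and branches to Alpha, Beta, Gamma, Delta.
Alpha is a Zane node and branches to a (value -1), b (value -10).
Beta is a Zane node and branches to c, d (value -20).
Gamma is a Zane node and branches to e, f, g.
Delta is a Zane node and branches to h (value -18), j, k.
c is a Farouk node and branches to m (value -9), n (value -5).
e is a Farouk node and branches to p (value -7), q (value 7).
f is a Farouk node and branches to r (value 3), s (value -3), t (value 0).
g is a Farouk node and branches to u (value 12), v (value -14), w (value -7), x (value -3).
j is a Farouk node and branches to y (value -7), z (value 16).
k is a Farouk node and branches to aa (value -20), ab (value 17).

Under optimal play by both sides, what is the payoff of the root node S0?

-9

Alpha (Zane): max(-1, -10) = -1
c (Farouk): min(-9, -5) = -9
Beta (Zane): max(-9, -20) = -9
e (Farouk): min(-7, 7) = -7
f (Farouk): min(3, -3, 0) = -3
g (Farouk): min(12, -14, -7, -3) = -14
Gamma (Zane): max(-7, -3, -14) = -3
j (Farouk): min(-7, 16) = -7
k (Farouk): min(-20, 17) = -20
Delta (Zane): max(-18, -7, -20) = -7
S0 (Farouk): min(-1, -9, -3, -7) = -9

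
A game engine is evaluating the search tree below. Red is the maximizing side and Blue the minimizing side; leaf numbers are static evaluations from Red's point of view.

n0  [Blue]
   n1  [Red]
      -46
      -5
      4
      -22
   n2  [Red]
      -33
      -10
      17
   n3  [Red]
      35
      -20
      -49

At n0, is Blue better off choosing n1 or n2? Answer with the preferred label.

n1 (Red): max(-46, -5, 4, -22) = 4
n2 (Red): max(-33, -10, 17) = 17
Blue prefers the lower value; n1=4, n2=17. n1 is better since 4 < 17.

n1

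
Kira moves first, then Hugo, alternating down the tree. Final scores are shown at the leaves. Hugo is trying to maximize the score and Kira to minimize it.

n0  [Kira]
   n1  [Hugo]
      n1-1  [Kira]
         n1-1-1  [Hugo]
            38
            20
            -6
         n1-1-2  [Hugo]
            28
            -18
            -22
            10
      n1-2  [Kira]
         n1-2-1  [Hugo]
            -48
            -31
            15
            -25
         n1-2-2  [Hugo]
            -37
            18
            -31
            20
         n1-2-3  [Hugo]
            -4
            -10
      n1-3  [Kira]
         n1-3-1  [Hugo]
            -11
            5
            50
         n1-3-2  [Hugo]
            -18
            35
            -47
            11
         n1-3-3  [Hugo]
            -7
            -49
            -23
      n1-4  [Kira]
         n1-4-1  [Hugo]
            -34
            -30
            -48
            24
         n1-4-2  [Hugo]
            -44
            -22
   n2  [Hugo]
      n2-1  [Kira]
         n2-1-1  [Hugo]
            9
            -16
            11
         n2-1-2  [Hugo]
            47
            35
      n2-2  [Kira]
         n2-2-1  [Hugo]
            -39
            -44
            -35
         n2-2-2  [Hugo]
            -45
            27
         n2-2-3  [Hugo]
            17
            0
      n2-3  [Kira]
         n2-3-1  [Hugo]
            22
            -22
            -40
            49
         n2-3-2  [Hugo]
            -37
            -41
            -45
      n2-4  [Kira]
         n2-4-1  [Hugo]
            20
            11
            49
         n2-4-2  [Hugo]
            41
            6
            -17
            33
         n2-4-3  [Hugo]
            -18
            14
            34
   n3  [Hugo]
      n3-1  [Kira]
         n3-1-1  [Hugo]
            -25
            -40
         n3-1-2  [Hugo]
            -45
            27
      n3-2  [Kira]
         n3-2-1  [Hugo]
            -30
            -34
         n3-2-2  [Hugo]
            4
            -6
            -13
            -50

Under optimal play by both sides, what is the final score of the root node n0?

-25

n1-1-1 (Hugo): max(38, 20, -6) = 38
n1-1-2 (Hugo): max(28, -18, -22, 10) = 28
n1-1 (Kira): min(38, 28) = 28
n1-2-1 (Hugo): max(-48, -31, 15, -25) = 15
n1-2-2 (Hugo): max(-37, 18, -31, 20) = 20
n1-2-3 (Hugo): max(-4, -10) = -4
n1-2 (Kira): min(15, 20, -4) = -4
n1-3-1 (Hugo): max(-11, 5, 50) = 50
n1-3-2 (Hugo): max(-18, 35, -47, 11) = 35
n1-3-3 (Hugo): max(-7, -49, -23) = -7
n1-3 (Kira): min(50, 35, -7) = -7
n1-4-1 (Hugo): max(-34, -30, -48, 24) = 24
n1-4-2 (Hugo): max(-44, -22) = -22
n1-4 (Kira): min(24, -22) = -22
n1 (Hugo): max(28, -4, -7, -22) = 28
n2-1-1 (Hugo): max(9, -16, 11) = 11
n2-1-2 (Hugo): max(47, 35) = 47
n2-1 (Kira): min(11, 47) = 11
n2-2-1 (Hugo): max(-39, -44, -35) = -35
n2-2-2 (Hugo): max(-45, 27) = 27
n2-2-3 (Hugo): max(17, 0) = 17
n2-2 (Kira): min(-35, 27, 17) = -35
n2-3-1 (Hugo): max(22, -22, -40, 49) = 49
n2-3-2 (Hugo): max(-37, -41, -45) = -37
n2-3 (Kira): min(49, -37) = -37
n2-4-1 (Hugo): max(20, 11, 49) = 49
n2-4-2 (Hugo): max(41, 6, -17, 33) = 41
n2-4-3 (Hugo): max(-18, 14, 34) = 34
n2-4 (Kira): min(49, 41, 34) = 34
n2 (Hugo): max(11, -35, -37, 34) = 34
n3-1-1 (Hugo): max(-25, -40) = -25
n3-1-2 (Hugo): max(-45, 27) = 27
n3-1 (Kira): min(-25, 27) = -25
n3-2-1 (Hugo): max(-30, -34) = -30
n3-2-2 (Hugo): max(4, -6, -13, -50) = 4
n3-2 (Kira): min(-30, 4) = -30
n3 (Hugo): max(-25, -30) = -25
n0 (Kira): min(28, 34, -25) = -25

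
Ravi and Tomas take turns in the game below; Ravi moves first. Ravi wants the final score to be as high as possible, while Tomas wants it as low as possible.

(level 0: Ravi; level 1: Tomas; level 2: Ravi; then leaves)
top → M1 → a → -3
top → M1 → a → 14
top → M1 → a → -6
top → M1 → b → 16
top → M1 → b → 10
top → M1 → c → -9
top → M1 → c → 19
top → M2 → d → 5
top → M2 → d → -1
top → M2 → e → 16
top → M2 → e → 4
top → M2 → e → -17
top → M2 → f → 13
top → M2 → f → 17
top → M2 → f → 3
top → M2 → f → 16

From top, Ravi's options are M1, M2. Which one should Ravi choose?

M1

a (Ravi): max(-3, 14, -6) = 14
b (Ravi): max(16, 10) = 16
c (Ravi): max(-9, 19) = 19
M1 (Tomas): min(14, 16, 19) = 14
d (Ravi): max(5, -1) = 5
e (Ravi): max(16, 4, -17) = 16
f (Ravi): max(13, 17, 3, 16) = 17
M2 (Tomas): min(5, 16, 17) = 5
top (Ravi): max(14, 5) = 14
Ravi at top wants the highest of {M1=14, M2=5}, so chooses M1.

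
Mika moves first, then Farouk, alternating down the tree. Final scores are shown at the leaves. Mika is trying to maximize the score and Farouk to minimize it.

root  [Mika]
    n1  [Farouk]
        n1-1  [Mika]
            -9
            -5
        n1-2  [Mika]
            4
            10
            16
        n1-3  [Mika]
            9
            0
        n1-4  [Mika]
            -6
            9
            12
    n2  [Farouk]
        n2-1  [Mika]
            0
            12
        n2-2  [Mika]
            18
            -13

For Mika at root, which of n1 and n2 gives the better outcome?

n2

n1-1 (Mika): max(-9, -5) = -5
n1-2 (Mika): max(4, 10, 16) = 16
n1-3 (Mika): max(9, 0) = 9
n1-4 (Mika): max(-6, 9, 12) = 12
n1 (Farouk): min(-5, 16, 9, 12) = -5
n2-1 (Mika): max(0, 12) = 12
n2-2 (Mika): max(18, -13) = 18
n2 (Farouk): min(12, 18) = 12
Mika prefers the higher value; n1=-5, n2=12. n2 is better since 12 > -5.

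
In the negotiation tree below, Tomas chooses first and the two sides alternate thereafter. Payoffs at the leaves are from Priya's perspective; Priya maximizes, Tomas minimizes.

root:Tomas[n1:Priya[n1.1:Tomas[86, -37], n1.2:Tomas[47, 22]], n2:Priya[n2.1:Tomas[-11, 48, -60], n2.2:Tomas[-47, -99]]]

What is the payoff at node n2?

-60

n2.1 (Tomas): min(-11, 48, -60) = -60
n2.2 (Tomas): min(-47, -99) = -99
n2 (Priya): max(-60, -99) = -60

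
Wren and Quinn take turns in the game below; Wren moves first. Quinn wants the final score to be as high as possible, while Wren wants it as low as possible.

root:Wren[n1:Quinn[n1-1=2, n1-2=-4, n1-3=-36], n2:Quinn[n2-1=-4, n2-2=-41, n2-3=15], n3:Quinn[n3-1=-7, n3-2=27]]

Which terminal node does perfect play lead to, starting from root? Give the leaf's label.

n1 (Quinn): max(2, -4, -36) = 2
n2 (Quinn): max(-4, -41, 15) = 15
n3 (Quinn): max(-7, 27) = 27
root (Wren): min(2, 15, 27) = 2
At root, Wren picks n1 (lowest: 2).
At n1, Quinn picks n1-1 (highest: 2).
Terminal value 2.

n1-1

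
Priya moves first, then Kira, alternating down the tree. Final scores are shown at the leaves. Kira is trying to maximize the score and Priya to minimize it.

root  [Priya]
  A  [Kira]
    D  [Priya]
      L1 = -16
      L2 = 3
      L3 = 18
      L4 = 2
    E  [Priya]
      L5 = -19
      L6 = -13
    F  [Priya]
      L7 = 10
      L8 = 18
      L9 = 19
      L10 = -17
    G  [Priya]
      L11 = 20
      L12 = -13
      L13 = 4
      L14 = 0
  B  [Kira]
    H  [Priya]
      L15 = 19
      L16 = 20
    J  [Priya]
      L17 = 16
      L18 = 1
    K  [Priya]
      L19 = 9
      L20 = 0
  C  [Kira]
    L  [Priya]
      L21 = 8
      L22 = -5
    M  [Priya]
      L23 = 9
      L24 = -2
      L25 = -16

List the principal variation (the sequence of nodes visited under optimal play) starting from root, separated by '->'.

D (Priya): min(-16, 3, 18, 2) = -16
E (Priya): min(-19, -13) = -19
F (Priya): min(10, 18, 19, -17) = -17
G (Priya): min(20, -13, 4, 0) = -13
A (Kira): max(-16, -19, -17, -13) = -13
H (Priya): min(19, 20) = 19
J (Priya): min(16, 1) = 1
K (Priya): min(9, 0) = 0
B (Kira): max(19, 1, 0) = 19
L (Priya): min(8, -5) = -5
M (Priya): min(9, -2, -16) = -16
C (Kira): max(-5, -16) = -5
root (Priya): min(-13, 19, -5) = -13
At root, Priya picks A (lowest: -13).
At A, Kira picks G (highest: -13).
At G, Priya picks L12 (lowest: -13).
Terminal value -13.

root -> A -> G -> L12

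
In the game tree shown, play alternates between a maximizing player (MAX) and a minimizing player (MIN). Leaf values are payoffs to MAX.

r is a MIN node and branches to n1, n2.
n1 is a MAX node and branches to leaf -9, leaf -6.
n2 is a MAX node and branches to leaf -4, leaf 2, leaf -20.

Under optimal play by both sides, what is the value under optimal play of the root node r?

n1 (MAX): max(-9, -6) = -6
n2 (MAX): max(-4, 2, -20) = 2
r (MIN): min(-6, 2) = -6

-6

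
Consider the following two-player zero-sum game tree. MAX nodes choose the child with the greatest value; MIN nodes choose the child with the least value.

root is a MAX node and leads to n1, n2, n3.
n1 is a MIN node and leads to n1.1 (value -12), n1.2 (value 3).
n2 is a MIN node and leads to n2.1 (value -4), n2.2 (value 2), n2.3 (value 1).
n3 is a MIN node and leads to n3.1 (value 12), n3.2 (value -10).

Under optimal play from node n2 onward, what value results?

n2 (MIN): min(-4, 2, 1) = -4

-4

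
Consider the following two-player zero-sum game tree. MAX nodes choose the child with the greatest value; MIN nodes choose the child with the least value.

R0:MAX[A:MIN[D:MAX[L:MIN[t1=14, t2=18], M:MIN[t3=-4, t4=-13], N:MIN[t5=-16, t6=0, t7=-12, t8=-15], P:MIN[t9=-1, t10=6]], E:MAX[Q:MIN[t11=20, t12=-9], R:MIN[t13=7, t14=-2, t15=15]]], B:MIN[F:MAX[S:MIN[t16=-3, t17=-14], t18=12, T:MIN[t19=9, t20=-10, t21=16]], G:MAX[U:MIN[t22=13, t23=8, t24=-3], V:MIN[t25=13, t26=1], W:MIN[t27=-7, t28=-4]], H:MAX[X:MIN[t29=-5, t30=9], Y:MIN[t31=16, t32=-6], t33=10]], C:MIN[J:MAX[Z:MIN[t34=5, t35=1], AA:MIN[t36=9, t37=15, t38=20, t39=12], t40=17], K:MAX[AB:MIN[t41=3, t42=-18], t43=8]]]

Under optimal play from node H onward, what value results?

10

X (MIN): min(-5, 9) = -5
Y (MIN): min(16, -6) = -6
H (MAX): max(-5, -6, 10) = 10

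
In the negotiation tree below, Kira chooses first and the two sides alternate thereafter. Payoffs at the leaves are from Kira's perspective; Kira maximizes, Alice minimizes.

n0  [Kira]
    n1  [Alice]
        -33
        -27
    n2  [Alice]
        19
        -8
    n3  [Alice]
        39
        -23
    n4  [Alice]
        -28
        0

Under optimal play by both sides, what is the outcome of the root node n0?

n1 (Alice): min(-33, -27) = -33
n2 (Alice): min(19, -8) = -8
n3 (Alice): min(39, -23) = -23
n4 (Alice): min(-28, 0) = -28
n0 (Kira): max(-33, -8, -23, -28) = -8

-8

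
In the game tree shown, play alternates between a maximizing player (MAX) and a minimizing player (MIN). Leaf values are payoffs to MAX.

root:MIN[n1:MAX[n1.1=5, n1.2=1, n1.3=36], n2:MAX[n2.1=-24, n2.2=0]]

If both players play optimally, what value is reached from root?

n1 (MAX): max(5, 1, 36) = 36
n2 (MAX): max(-24, 0) = 0
root (MIN): min(36, 0) = 0

0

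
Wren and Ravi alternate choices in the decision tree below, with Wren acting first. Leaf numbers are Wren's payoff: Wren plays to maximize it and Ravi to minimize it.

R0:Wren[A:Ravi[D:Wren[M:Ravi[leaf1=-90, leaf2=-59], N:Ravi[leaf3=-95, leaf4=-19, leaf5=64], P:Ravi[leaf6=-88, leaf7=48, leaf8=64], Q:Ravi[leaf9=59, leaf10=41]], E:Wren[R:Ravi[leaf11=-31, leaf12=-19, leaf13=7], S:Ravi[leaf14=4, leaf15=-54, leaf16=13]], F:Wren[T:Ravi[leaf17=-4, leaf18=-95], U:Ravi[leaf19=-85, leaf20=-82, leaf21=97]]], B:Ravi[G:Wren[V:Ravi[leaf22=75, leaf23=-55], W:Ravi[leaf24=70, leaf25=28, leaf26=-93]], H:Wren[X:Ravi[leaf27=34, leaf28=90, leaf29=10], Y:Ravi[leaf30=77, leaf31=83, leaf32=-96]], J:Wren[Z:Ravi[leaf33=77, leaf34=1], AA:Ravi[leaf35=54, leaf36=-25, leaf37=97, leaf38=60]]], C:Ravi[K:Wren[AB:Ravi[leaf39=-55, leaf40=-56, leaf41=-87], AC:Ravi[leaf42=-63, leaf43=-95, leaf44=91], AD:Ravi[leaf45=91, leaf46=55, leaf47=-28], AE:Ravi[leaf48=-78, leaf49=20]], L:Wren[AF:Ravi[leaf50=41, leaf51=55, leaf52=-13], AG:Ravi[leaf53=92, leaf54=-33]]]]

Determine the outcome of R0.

M (Ravi): min(-90, -59) = -90
N (Ravi): min(-95, -19, 64) = -95
P (Ravi): min(-88, 48, 64) = -88
Q (Ravi): min(59, 41) = 41
D (Wren): max(-90, -95, -88, 41) = 41
R (Ravi): min(-31, -19, 7) = -31
S (Ravi): min(4, -54, 13) = -54
E (Wren): max(-31, -54) = -31
T (Ravi): min(-4, -95) = -95
U (Ravi): min(-85, -82, 97) = -85
F (Wren): max(-95, -85) = -85
A (Ravi): min(41, -31, -85) = -85
V (Ravi): min(75, -55) = -55
W (Ravi): min(70, 28, -93) = -93
G (Wren): max(-55, -93) = -55
X (Ravi): min(34, 90, 10) = 10
Y (Ravi): min(77, 83, -96) = -96
H (Wren): max(10, -96) = 10
Z (Ravi): min(77, 1) = 1
AA (Ravi): min(54, -25, 97, 60) = -25
J (Wren): max(1, -25) = 1
B (Ravi): min(-55, 10, 1) = -55
AB (Ravi): min(-55, -56, -87) = -87
AC (Ravi): min(-63, -95, 91) = -95
AD (Ravi): min(91, 55, -28) = -28
AE (Ravi): min(-78, 20) = -78
K (Wren): max(-87, -95, -28, -78) = -28
AF (Ravi): min(41, 55, -13) = -13
AG (Ravi): min(92, -33) = -33
L (Wren): max(-13, -33) = -13
C (Ravi): min(-28, -13) = -28
R0 (Wren): max(-85, -55, -28) = -28

-28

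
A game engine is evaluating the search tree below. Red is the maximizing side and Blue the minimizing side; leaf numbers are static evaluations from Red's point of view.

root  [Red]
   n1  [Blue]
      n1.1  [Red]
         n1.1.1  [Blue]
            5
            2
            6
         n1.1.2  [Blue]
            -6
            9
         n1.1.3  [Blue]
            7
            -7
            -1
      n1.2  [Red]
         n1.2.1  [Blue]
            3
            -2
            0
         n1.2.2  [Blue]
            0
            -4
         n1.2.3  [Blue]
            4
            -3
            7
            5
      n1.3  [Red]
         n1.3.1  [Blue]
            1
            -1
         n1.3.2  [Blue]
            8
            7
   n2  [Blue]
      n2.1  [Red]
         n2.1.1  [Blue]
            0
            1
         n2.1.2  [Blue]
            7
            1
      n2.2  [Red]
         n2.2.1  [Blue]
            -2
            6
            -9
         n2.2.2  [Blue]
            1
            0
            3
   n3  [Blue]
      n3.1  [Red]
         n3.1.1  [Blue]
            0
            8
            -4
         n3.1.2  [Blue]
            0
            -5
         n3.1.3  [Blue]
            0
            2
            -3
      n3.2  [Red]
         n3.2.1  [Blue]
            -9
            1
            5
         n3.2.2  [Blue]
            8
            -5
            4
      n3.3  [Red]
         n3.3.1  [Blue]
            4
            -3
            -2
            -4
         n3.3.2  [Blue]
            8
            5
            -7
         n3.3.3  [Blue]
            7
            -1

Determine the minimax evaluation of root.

n1.1.1 (Blue): min(5, 2, 6) = 2
n1.1.2 (Blue): min(-6, 9) = -6
n1.1.3 (Blue): min(7, -7, -1) = -7
n1.1 (Red): max(2, -6, -7) = 2
n1.2.1 (Blue): min(3, -2, 0) = -2
n1.2.2 (Blue): min(0, -4) = -4
n1.2.3 (Blue): min(4, -3, 7, 5) = -3
n1.2 (Red): max(-2, -4, -3) = -2
n1.3.1 (Blue): min(1, -1) = -1
n1.3.2 (Blue): min(8, 7) = 7
n1.3 (Red): max(-1, 7) = 7
n1 (Blue): min(2, -2, 7) = -2
n2.1.1 (Blue): min(0, 1) = 0
n2.1.2 (Blue): min(7, 1) = 1
n2.1 (Red): max(0, 1) = 1
n2.2.1 (Blue): min(-2, 6, -9) = -9
n2.2.2 (Blue): min(1, 0, 3) = 0
n2.2 (Red): max(-9, 0) = 0
n2 (Blue): min(1, 0) = 0
n3.1.1 (Blue): min(0, 8, -4) = -4
n3.1.2 (Blue): min(0, -5) = -5
n3.1.3 (Blue): min(0, 2, -3) = -3
n3.1 (Red): max(-4, -5, -3) = -3
n3.2.1 (Blue): min(-9, 1, 5) = -9
n3.2.2 (Blue): min(8, -5, 4) = -5
n3.2 (Red): max(-9, -5) = -5
n3.3.1 (Blue): min(4, -3, -2, -4) = -4
n3.3.2 (Blue): min(8, 5, -7) = -7
n3.3.3 (Blue): min(7, -1) = -1
n3.3 (Red): max(-4, -7, -1) = -1
n3 (Blue): min(-3, -5, -1) = -5
root (Red): max(-2, 0, -5) = 0

0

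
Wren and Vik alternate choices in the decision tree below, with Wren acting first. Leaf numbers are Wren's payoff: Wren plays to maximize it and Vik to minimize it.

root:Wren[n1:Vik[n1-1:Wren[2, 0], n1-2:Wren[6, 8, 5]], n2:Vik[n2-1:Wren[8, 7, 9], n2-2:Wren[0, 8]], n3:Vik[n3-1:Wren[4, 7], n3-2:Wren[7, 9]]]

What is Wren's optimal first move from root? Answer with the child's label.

n1-1 (Wren): max(2, 0) = 2
n1-2 (Wren): max(6, 8, 5) = 8
n1 (Vik): min(2, 8) = 2
n2-1 (Wren): max(8, 7, 9) = 9
n2-2 (Wren): max(0, 8) = 8
n2 (Vik): min(9, 8) = 8
n3-1 (Wren): max(4, 7) = 7
n3-2 (Wren): max(7, 9) = 9
n3 (Vik): min(7, 9) = 7
root (Wren): max(2, 8, 7) = 8
Wren at root wants the highest of {n1=2, n2=8, n3=7}, so chooses n2.

n2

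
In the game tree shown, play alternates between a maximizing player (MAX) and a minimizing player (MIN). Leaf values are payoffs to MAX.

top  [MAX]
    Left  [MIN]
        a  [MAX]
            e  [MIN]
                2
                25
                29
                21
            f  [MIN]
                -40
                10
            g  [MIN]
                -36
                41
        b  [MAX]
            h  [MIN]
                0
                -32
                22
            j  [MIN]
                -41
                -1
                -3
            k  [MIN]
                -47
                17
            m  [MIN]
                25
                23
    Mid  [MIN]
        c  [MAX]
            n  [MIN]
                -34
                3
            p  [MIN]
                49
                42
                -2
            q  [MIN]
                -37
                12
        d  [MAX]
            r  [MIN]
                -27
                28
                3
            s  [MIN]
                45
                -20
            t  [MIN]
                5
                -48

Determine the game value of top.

e (MIN): min(2, 25, 29, 21) = 2
f (MIN): min(-40, 10) = -40
g (MIN): min(-36, 41) = -36
a (MAX): max(2, -40, -36) = 2
h (MIN): min(0, -32, 22) = -32
j (MIN): min(-41, -1, -3) = -41
k (MIN): min(-47, 17) = -47
m (MIN): min(25, 23) = 23
b (MAX): max(-32, -41, -47, 23) = 23
Left (MIN): min(2, 23) = 2
n (MIN): min(-34, 3) = -34
p (MIN): min(49, 42, -2) = -2
q (MIN): min(-37, 12) = -37
c (MAX): max(-34, -2, -37) = -2
r (MIN): min(-27, 28, 3) = -27
s (MIN): min(45, -20) = -20
t (MIN): min(5, -48) = -48
d (MAX): max(-27, -20, -48) = -20
Mid (MIN): min(-2, -20) = -20
top (MAX): max(2, -20) = 2

2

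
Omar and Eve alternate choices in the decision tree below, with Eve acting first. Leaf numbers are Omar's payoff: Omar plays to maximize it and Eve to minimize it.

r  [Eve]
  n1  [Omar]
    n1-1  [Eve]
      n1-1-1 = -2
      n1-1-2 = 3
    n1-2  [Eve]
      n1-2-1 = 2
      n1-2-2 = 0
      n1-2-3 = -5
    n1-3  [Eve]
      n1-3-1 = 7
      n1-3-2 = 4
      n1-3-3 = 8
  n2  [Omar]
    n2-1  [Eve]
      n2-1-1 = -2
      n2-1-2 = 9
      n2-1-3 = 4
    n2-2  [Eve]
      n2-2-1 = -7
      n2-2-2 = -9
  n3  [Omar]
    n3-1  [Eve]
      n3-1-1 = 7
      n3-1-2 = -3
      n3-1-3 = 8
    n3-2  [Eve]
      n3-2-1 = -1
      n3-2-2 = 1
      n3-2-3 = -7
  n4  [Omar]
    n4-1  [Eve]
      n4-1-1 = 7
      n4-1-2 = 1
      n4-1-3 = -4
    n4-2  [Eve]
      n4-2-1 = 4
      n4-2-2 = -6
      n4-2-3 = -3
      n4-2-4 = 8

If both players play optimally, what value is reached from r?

n1-1 (Eve): min(-2, 3) = -2
n1-2 (Eve): min(2, 0, -5) = -5
n1-3 (Eve): min(7, 4, 8) = 4
n1 (Omar): max(-2, -5, 4) = 4
n2-1 (Eve): min(-2, 9, 4) = -2
n2-2 (Eve): min(-7, -9) = -9
n2 (Omar): max(-2, -9) = -2
n3-1 (Eve): min(7, -3, 8) = -3
n3-2 (Eve): min(-1, 1, -7) = -7
n3 (Omar): max(-3, -7) = -3
n4-1 (Eve): min(7, 1, -4) = -4
n4-2 (Eve): min(4, -6, -3, 8) = -6
n4 (Omar): max(-4, -6) = -4
r (Eve): min(4, -2, -3, -4) = -4

-4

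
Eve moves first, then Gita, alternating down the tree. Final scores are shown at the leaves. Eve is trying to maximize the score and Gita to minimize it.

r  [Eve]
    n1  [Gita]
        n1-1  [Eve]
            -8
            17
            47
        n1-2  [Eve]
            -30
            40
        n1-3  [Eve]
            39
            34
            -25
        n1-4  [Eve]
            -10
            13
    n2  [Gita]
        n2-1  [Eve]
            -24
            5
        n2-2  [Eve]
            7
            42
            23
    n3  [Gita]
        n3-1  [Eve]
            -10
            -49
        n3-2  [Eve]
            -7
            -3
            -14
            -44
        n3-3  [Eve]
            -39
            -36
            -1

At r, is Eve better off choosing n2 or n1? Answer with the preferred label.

n2-1 (Eve): max(-24, 5) = 5
n2-2 (Eve): max(7, 42, 23) = 42
n2 (Gita): min(5, 42) = 5
n1-1 (Eve): max(-8, 17, 47) = 47
n1-2 (Eve): max(-30, 40) = 40
n1-3 (Eve): max(39, 34, -25) = 39
n1-4 (Eve): max(-10, 13) = 13
n1 (Gita): min(47, 40, 39, 13) = 13
Eve prefers the higher value; n2=5, n1=13. n1 is better since 13 > 5.

n1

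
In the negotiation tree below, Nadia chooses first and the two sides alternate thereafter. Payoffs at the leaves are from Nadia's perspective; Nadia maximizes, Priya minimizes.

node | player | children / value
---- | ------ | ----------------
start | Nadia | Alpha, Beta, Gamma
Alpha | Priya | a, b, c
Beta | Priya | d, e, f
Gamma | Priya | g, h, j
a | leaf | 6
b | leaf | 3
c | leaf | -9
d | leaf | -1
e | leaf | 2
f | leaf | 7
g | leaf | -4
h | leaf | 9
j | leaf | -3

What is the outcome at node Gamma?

-4

Gamma (Priya): min(-4, 9, -3) = -4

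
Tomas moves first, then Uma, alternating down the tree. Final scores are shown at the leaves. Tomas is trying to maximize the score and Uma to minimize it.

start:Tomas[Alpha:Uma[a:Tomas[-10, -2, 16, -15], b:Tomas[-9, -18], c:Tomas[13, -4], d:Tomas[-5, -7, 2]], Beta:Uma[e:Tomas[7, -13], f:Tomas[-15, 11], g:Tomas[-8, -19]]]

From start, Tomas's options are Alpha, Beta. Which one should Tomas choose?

a (Tomas): max(-10, -2, 16, -15) = 16
b (Tomas): max(-9, -18) = -9
c (Tomas): max(13, -4) = 13
d (Tomas): max(-5, -7, 2) = 2
Alpha (Uma): min(16, -9, 13, 2) = -9
e (Tomas): max(7, -13) = 7
f (Tomas): max(-15, 11) = 11
g (Tomas): max(-8, -19) = -8
Beta (Uma): min(7, 11, -8) = -8
start (Tomas): max(-9, -8) = -8
Tomas at start wants the highest of {Alpha=-9, Beta=-8}, so chooses Beta.

Beta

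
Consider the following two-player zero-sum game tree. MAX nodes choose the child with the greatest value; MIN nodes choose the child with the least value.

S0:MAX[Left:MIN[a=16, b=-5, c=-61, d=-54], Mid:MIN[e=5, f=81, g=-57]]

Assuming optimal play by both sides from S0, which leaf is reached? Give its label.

Left (MIN): min(16, -5, -61, -54) = -61
Mid (MIN): min(5, 81, -57) = -57
S0 (MAX): max(-61, -57) = -57
At S0, MAX picks Mid (highest: -57).
At Mid, MIN picks g (lowest: -57).
Terminal value -57.

g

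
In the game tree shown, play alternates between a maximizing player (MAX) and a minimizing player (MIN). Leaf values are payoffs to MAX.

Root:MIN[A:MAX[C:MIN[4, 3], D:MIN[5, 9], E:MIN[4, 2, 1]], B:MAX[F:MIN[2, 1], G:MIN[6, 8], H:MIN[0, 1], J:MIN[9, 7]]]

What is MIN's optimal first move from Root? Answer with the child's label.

A

C (MIN): min(4, 3) = 3
D (MIN): min(5, 9) = 5
E (MIN): min(4, 2, 1) = 1
A (MAX): max(3, 5, 1) = 5
F (MIN): min(2, 1) = 1
G (MIN): min(6, 8) = 6
H (MIN): min(0, 1) = 0
J (MIN): min(9, 7) = 7
B (MAX): max(1, 6, 0, 7) = 7
Root (MIN): min(5, 7) = 5
MIN at Root wants the lowest of {A=5, B=7}, so chooses A.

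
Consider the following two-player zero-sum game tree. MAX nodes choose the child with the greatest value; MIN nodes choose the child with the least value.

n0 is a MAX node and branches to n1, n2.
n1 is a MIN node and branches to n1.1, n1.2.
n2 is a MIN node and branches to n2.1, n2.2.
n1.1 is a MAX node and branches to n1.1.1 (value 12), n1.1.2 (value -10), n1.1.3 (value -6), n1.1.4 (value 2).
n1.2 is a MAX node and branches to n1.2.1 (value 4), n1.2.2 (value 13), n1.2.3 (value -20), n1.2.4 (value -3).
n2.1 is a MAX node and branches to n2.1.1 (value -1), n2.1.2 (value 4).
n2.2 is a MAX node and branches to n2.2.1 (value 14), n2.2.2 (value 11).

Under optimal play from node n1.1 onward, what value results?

12

n1.1 (MAX): max(12, -10, -6, 2) = 12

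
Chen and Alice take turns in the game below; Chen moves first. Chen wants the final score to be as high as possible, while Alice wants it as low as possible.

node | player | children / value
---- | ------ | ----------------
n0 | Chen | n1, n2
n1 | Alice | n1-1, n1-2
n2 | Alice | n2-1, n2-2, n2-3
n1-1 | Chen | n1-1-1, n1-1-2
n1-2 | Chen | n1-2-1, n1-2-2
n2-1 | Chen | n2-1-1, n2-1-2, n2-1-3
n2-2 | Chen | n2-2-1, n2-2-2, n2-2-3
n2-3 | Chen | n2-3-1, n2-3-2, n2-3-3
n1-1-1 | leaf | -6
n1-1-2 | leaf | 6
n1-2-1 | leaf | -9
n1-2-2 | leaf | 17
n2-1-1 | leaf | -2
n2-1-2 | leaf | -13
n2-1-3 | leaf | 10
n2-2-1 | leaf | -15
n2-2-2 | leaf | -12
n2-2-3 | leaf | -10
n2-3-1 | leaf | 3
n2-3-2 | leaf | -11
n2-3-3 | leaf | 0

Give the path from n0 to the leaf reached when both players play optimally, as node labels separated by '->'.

n1-1 (Chen): max(-6, 6) = 6
n1-2 (Chen): max(-9, 17) = 17
n1 (Alice): min(6, 17) = 6
n2-1 (Chen): max(-2, -13, 10) = 10
n2-2 (Chen): max(-15, -12, -10) = -10
n2-3 (Chen): max(3, -11, 0) = 3
n2 (Alice): min(10, -10, 3) = -10
n0 (Chen): max(6, -10) = 6
At n0, Chen picks n1 (highest: 6).
At n1, Alice picks n1-1 (lowest: 6).
At n1-1, Chen picks n1-1-2 (highest: 6).
Terminal value 6.

n0 -> n1 -> n1-1 -> n1-1-2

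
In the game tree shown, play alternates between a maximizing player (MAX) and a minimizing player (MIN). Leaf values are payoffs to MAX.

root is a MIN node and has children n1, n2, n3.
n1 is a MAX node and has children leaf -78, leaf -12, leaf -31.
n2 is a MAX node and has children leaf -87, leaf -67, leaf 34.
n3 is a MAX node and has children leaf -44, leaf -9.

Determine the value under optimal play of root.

-12

n1 (MAX): max(-78, -12, -31) = -12
n2 (MAX): max(-87, -67, 34) = 34
n3 (MAX): max(-44, -9) = -9
root (MIN): min(-12, 34, -9) = -12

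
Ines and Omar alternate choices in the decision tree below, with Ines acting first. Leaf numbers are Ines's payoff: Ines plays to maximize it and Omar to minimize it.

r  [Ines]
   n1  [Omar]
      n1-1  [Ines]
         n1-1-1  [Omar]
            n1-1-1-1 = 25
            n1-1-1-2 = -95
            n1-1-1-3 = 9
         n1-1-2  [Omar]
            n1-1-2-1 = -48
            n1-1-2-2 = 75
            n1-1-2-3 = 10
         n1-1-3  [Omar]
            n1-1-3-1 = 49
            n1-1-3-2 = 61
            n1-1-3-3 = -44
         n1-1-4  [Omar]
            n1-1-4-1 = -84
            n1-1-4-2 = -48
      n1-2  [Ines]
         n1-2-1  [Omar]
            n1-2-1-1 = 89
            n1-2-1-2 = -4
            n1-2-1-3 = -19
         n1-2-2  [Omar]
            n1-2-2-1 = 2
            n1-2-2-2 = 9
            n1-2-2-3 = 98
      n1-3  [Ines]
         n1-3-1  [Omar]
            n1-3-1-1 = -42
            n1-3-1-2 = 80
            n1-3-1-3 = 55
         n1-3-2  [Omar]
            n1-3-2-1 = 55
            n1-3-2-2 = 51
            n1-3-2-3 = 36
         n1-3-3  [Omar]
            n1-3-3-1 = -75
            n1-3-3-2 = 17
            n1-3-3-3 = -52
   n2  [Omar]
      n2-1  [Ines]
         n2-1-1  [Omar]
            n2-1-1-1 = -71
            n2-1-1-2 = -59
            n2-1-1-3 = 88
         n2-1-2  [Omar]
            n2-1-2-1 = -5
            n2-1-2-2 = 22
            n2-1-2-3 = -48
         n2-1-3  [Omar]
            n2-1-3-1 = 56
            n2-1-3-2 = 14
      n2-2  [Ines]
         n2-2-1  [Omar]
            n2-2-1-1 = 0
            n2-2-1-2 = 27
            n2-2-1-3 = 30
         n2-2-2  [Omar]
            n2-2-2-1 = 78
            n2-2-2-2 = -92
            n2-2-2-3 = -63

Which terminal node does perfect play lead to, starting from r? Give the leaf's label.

n2-2-1-1

n1-1-1 (Omar): min(25, -95, 9) = -95
n1-1-2 (Omar): min(-48, 75, 10) = -48
n1-1-3 (Omar): min(49, 61, -44) = -44
n1-1-4 (Omar): min(-84, -48) = -84
n1-1 (Ines): max(-95, -48, -44, -84) = -44
n1-2-1 (Omar): min(89, -4, -19) = -19
n1-2-2 (Omar): min(2, 9, 98) = 2
n1-2 (Ines): max(-19, 2) = 2
n1-3-1 (Omar): min(-42, 80, 55) = -42
n1-3-2 (Omar): min(55, 51, 36) = 36
n1-3-3 (Omar): min(-75, 17, -52) = -75
n1-3 (Ines): max(-42, 36, -75) = 36
n1 (Omar): min(-44, 2, 36) = -44
n2-1-1 (Omar): min(-71, -59, 88) = -71
n2-1-2 (Omar): min(-5, 22, -48) = -48
n2-1-3 (Omar): min(56, 14) = 14
n2-1 (Ines): max(-71, -48, 14) = 14
n2-2-1 (Omar): min(0, 27, 30) = 0
n2-2-2 (Omar): min(78, -92, -63) = -92
n2-2 (Ines): max(0, -92) = 0
n2 (Omar): min(14, 0) = 0
r (Ines): max(-44, 0) = 0
At r, Ines picks n2 (highest: 0).
At n2, Omar picks n2-2 (lowest: 0).
At n2-2, Ines picks n2-2-1 (highest: 0).
At n2-2-1, Omar picks n2-2-1-1 (lowest: 0).
Terminal value 0.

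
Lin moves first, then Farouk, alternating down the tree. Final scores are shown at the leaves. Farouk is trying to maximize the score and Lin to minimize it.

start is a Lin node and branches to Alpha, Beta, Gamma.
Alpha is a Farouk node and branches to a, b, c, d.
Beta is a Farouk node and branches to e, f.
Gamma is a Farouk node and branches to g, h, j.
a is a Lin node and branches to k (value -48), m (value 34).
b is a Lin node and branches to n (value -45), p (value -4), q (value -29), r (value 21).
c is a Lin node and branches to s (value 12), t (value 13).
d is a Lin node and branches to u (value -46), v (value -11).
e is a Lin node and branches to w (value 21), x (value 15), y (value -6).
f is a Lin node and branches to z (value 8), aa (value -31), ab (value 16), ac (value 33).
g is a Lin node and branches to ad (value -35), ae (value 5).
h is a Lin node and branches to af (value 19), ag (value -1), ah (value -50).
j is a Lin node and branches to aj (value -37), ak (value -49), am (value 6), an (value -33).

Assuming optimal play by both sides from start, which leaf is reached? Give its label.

a (Lin): min(-48, 34) = -48
b (Lin): min(-45, -4, -29, 21) = -45
c (Lin): min(12, 13) = 12
d (Lin): min(-46, -11) = -46
Alpha (Farouk): max(-48, -45, 12, -46) = 12
e (Lin): min(21, 15, -6) = -6
f (Lin): min(8, -31, 16, 33) = -31
Beta (Farouk): max(-6, -31) = -6
g (Lin): min(-35, 5) = -35
h (Lin): min(19, -1, -50) = -50
j (Lin): min(-37, -49, 6, -33) = -49
Gamma (Farouk): max(-35, -50, -49) = -35
start (Lin): min(12, -6, -35) = -35
At start, Lin picks Gamma (lowest: -35).
At Gamma, Farouk picks g (highest: -35).
At g, Lin picks ad (lowest: -35).
Terminal value -35.

ad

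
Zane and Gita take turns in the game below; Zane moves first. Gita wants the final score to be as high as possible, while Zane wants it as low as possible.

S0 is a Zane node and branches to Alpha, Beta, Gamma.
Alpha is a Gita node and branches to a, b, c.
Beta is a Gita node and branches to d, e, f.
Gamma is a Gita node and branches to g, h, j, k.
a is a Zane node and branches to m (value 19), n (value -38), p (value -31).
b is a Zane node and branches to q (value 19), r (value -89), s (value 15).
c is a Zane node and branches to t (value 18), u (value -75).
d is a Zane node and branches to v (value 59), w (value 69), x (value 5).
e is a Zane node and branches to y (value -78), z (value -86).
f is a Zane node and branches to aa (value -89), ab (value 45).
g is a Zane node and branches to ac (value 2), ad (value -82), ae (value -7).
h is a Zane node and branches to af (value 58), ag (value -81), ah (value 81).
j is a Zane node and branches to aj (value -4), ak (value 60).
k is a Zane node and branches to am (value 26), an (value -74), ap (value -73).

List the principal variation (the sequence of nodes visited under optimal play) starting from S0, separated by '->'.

a (Zane): min(19, -38, -31) = -38
b (Zane): min(19, -89, 15) = -89
c (Zane): min(18, -75) = -75
Alpha (Gita): max(-38, -89, -75) = -38
d (Zane): min(59, 69, 5) = 5
e (Zane): min(-78, -86) = -86
f (Zane): min(-89, 45) = -89
Beta (Gita): max(5, -86, -89) = 5
g (Zane): min(2, -82, -7) = -82
h (Zane): min(58, -81, 81) = -81
j (Zane): min(-4, 60) = -4
k (Zane): min(26, -74, -73) = -74
Gamma (Gita): max(-82, -81, -4, -74) = -4
S0 (Zane): min(-38, 5, -4) = -38
At S0, Zane picks Alpha (lowest: -38).
At Alpha, Gita picks a (highest: -38).
At a, Zane picks n (lowest: -38).
Terminal value -38.

S0 -> Alpha -> a -> n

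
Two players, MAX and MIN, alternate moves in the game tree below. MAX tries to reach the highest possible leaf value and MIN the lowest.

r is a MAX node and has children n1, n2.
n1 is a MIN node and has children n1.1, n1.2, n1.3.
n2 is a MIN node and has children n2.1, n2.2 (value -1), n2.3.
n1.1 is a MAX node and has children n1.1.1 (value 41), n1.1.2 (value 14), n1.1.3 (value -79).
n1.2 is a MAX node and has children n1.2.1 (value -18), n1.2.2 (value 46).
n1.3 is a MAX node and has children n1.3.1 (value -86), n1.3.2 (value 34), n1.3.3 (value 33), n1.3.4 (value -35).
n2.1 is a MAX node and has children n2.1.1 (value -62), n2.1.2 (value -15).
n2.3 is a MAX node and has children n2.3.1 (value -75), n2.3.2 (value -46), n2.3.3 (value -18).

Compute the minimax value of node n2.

n2.1 (MAX): max(-62, -15) = -15
n2.3 (MAX): max(-75, -46, -18) = -18
n2 (MIN): min(-15, -1, -18) = -18

-18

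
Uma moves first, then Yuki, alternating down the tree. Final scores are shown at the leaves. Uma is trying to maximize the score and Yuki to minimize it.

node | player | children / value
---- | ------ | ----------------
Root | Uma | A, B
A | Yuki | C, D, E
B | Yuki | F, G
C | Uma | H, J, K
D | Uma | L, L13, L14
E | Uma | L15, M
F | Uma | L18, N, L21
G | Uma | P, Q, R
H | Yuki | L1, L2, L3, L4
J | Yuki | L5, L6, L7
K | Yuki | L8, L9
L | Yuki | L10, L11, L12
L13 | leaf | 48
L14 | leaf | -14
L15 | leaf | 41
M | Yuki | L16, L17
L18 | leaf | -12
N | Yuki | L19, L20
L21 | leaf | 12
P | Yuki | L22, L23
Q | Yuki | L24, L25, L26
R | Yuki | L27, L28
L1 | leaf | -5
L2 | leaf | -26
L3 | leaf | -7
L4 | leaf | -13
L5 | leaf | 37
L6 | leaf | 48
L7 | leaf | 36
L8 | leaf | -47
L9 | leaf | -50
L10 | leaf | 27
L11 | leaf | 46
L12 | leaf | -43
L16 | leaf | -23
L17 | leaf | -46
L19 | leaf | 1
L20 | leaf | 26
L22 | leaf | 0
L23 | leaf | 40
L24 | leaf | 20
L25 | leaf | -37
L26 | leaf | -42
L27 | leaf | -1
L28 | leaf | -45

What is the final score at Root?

36

H (Yuki): min(-5, -26, -7, -13) = -26
J (Yuki): min(37, 48, 36) = 36
K (Yuki): min(-47, -50) = -50
C (Uma): max(-26, 36, -50) = 36
L (Yuki): min(27, 46, -43) = -43
D (Uma): max(-43, 48, -14) = 48
M (Yuki): min(-23, -46) = -46
E (Uma): max(41, -46) = 41
A (Yuki): min(36, 48, 41) = 36
N (Yuki): min(1, 26) = 1
F (Uma): max(-12, 1, 12) = 12
P (Yuki): min(0, 40) = 0
Q (Yuki): min(20, -37, -42) = -42
R (Yuki): min(-1, -45) = -45
G (Uma): max(0, -42, -45) = 0
B (Yuki): min(12, 0) = 0
Root (Uma): max(36, 0) = 36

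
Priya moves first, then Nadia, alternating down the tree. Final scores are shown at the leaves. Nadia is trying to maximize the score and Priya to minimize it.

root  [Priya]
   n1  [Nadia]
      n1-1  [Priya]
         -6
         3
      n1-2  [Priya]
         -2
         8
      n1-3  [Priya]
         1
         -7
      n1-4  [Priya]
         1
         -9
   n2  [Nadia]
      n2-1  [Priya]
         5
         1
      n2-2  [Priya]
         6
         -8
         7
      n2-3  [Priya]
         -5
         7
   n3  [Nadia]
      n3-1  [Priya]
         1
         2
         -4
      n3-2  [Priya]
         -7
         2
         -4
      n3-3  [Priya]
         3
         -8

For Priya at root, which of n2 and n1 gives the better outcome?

n1

n2-1 (Priya): min(5, 1) = 1
n2-2 (Priya): min(6, -8, 7) = -8
n2-3 (Priya): min(-5, 7) = -5
n2 (Nadia): max(1, -8, -5) = 1
n1-1 (Priya): min(-6, 3) = -6
n1-2 (Priya): min(-2, 8) = -2
n1-3 (Priya): min(1, -7) = -7
n1-4 (Priya): min(1, -9) = -9
n1 (Nadia): max(-6, -2, -7, -9) = -2
Priya prefers the lower value; n2=1, n1=-2. n1 is better since -2 < 1.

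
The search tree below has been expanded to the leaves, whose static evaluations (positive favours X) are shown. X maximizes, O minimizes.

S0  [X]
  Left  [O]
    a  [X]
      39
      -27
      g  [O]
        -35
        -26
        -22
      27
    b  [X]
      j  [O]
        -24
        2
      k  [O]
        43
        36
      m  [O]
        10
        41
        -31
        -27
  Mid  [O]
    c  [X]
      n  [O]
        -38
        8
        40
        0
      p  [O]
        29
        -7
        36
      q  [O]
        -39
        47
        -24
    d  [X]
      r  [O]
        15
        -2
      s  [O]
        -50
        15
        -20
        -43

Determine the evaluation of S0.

36

g (O): min(-35, -26, -22) = -35
a (X): max(39, -27, -35, 27) = 39
j (O): min(-24, 2) = -24
k (O): min(43, 36) = 36
m (O): min(10, 41, -31, -27) = -31
b (X): max(-24, 36, -31) = 36
Left (O): min(39, 36) = 36
n (O): min(-38, 8, 40, 0) = -38
p (O): min(29, -7, 36) = -7
q (O): min(-39, 47, -24) = -39
c (X): max(-38, -7, -39) = -7
r (O): min(15, -2) = -2
s (O): min(-50, 15, -20, -43) = -50
d (X): max(-2, -50) = -2
Mid (O): min(-7, -2) = -7
S0 (X): max(36, -7) = 36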